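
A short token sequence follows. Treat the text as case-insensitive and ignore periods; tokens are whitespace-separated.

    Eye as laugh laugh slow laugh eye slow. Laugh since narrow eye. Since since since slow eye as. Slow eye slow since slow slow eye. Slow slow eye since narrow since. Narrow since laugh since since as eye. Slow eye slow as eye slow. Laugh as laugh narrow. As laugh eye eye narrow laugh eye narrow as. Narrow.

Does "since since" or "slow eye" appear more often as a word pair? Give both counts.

"since since": 3 occurrences
"slow eye": 5 occurrences

"slow eye" (5 vs 3)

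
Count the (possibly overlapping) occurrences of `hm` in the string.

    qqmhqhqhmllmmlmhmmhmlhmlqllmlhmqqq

5

Sliding a length-2 window over the 34 characters (33 positions):
  position 8–9: hm
  position 16–17: hm
  position 19–20: hm
  position 22–23: hm
  position 30–31: hm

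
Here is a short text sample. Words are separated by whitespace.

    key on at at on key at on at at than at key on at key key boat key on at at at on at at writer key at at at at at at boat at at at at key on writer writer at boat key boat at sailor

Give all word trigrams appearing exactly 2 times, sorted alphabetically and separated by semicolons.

at at on; at key on; at on at

Trigram counts meeting the condition (exactly 2 times):
  at at on: 2
  at key on: 2
  at on at: 2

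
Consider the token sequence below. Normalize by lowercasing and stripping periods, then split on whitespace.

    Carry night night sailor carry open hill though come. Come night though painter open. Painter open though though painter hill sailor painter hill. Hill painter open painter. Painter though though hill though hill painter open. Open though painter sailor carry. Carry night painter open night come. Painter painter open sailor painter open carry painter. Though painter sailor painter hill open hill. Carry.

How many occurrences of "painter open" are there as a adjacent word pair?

Scanning the 61 overlapping bigram windows for "painter open":
  position 13–14: painter open
  position 15–16: painter open
  position 25–26: painter open
  position 34–35: painter open
  position 43–44: painter open
  position 48–49: painter open
  position 51–52: painter open

7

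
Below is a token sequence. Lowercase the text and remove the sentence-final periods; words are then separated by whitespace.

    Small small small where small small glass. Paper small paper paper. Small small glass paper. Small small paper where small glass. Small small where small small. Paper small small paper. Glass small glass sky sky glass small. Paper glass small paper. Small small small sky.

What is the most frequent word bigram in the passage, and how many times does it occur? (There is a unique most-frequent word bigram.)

Bigram frequencies (highest first):
  small small: 10
  small paper: 6
  paper small: 5
  small glass: 4
  glass small: 4
  where small: 3
  … (9 more, each ≤ 2)

"small small", 10 times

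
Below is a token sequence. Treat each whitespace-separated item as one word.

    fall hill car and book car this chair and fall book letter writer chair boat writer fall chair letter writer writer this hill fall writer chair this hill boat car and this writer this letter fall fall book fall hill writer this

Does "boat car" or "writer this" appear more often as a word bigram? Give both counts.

"boat car": 1 occurrence
"writer this": 3 occurrences

"writer this" (3 vs 1)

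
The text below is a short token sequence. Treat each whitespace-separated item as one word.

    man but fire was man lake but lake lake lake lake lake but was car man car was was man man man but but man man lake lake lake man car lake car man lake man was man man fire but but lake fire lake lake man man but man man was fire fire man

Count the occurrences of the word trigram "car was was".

Scanning the 53 overlapping trigram windows for "car was was":
  position 17–19: car was was

1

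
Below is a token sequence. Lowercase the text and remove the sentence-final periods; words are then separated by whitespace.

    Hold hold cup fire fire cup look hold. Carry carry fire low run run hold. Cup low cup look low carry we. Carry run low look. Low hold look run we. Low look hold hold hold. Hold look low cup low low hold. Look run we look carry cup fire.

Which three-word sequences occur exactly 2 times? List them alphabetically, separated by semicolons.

Trigram counts meeting the condition (exactly 2 times):
  hold hold hold: 2
  hold look run: 2
  look run we: 2
  low hold look: 2

hold hold hold; hold look run; look run we; low hold look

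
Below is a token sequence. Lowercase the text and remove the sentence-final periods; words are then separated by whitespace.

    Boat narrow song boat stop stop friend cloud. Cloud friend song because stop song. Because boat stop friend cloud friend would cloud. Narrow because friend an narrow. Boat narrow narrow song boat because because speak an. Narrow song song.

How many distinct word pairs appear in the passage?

28

39 tokens → 38 bigram windows in total.
Repeated bigrams (each contributes count−1 duplicates):
  narrow song: 3
  an narrow: 2
  boat narrow: 2
  boat stop: 2
  cloud friend: 2
  friend cloud: 2
  song because: 2
  song boat: 2
  … (1 more repeated)
10 duplicate windows → 38 − 10 = 28 distinct.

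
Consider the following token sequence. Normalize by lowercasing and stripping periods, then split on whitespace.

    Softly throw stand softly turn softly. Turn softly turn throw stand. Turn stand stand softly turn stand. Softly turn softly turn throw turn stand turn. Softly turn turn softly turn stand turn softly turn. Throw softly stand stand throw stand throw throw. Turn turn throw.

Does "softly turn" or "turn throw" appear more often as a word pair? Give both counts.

"softly turn": 9 occurrences
"turn throw": 4 occurrences

"softly turn" (9 vs 4)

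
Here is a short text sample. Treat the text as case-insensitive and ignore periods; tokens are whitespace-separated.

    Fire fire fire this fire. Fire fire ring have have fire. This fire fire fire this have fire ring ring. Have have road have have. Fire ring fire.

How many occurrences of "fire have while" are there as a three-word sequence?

Scanning the 26 overlapping trigram windows for "fire have while":
  (none found)

0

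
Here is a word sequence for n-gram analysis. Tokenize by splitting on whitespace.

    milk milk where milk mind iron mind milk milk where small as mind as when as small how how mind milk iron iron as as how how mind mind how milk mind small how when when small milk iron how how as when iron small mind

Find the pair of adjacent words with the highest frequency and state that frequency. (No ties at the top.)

Bigram frequencies (highest first):
  how how: 3
  milk milk: 2
  milk where: 2
  milk mind: 2
  mind milk: 2
  as when: 2
  … (29 more, each ≤ 2)

"how how", 3 times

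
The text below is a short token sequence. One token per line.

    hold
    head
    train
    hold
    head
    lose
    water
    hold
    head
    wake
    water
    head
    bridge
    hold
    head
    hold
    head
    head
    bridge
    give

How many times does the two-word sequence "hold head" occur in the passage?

Scanning the 19 overlapping bigram windows for "hold head":
  position 1–2: hold head
  position 4–5: hold head
  position 8–9: hold head
  position 14–15: hold head
  position 16–17: hold head

5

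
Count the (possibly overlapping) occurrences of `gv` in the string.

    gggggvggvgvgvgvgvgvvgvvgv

Sliding a length-2 window over the 25 characters (24 positions):
  position 5–6: gv
  position 8–9: gv
  position 10–11: gv
  position 12–13: gv
  position 14–15: gv
  position 16–17: gv
  position 18–19: gv
  position 21–22: gv
  position 24–25: gv

9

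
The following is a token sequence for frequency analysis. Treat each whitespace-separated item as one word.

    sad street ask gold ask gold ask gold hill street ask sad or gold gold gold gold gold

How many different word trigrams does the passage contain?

12

18 tokens → 16 trigram windows in total.
Repeated trigrams (each contributes count−1 duplicates):
  gold gold gold: 3
  ask gold ask: 2
  gold ask gold: 2
4 duplicate windows → 16 − 4 = 12 distinct.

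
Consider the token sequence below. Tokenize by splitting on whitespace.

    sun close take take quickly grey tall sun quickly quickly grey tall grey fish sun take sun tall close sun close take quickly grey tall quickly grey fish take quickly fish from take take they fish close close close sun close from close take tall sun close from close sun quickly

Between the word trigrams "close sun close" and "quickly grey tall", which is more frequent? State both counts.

"close sun close": 2 occurrences
"quickly grey tall": 3 occurrences

"quickly grey tall" (3 vs 2)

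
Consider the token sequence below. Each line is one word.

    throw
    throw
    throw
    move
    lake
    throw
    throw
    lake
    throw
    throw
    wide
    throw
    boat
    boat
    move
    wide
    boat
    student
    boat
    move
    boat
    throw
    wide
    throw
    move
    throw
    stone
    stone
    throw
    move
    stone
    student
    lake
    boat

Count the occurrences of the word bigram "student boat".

Scanning the 33 overlapping bigram windows for "student boat":
  position 18–19: student boat

1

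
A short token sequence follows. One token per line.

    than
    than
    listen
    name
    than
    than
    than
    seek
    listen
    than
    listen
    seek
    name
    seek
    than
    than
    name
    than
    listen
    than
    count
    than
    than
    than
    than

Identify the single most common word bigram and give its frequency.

Bigram frequencies (highest first):
  than than: 7
  than listen: 3
  name than: 2
  listen than: 2
  listen name: 1
  than seek: 1
  … (8 more, each ≤ 1)

"than than", 7 times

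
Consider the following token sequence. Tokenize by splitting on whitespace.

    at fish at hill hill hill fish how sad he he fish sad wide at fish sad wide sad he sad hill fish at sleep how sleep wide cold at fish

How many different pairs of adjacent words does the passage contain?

22

31 tokens → 30 bigram windows in total.
Repeated bigrams (each contributes count−1 duplicates):
  at fish: 3
  fish at: 2
  fish sad: 2
  hill fish: 2
  hill hill: 2
  sad he: 2
  sad wide: 2
8 duplicate windows → 30 − 8 = 22 distinct.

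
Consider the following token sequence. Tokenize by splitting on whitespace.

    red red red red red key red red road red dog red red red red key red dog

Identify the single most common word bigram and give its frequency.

"red red", 8 times

Bigram frequencies (highest first):
  red red: 8
  red key: 2
  key red: 2
  red dog: 2
  red road: 1
  road red: 1
  … (1 more, each ≤ 1)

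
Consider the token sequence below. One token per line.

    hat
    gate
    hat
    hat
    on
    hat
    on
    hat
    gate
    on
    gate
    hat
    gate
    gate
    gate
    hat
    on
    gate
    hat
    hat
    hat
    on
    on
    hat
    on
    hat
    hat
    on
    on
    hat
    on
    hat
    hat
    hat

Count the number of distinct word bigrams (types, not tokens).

9

34 tokens → 33 bigram windows in total.
Repeated bigrams (each contributes count−1 duplicates):
  hat on: 7
  hat hat: 6
  on hat: 6
  gate hat: 4
  hat gate: 3
  gate gate: 2
  on gate: 2
  on on: 2
24 duplicate windows → 33 − 24 = 9 distinct.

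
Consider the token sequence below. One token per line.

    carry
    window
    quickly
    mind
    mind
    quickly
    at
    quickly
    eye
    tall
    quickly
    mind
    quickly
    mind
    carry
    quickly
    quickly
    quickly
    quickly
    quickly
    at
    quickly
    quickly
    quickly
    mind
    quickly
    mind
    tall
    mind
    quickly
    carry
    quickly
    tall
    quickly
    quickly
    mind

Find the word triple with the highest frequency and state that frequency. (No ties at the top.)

"quickly quickly quickly", 4 times

Trigram frequencies (highest first):
  quickly quickly quickly: 4
  quickly at quickly: 2
  quickly mind quickly: 2
  mind quickly mind: 2
  quickly quickly mind: 2
  carry window quickly: 1
  … (21 more, each ≤ 1)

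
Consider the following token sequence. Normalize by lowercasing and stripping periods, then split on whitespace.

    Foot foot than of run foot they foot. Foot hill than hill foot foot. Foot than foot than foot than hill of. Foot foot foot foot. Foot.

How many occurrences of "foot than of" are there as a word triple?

Scanning the 25 overlapping trigram windows for "foot than of":
  position 2–4: foot than of

1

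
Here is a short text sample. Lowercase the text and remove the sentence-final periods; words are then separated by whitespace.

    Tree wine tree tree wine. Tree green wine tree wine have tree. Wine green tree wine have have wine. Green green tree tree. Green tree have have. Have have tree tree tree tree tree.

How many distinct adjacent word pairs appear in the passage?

34 tokens → 33 bigram windows in total.
Repeated bigrams (each contributes count−1 duplicates):
  tree tree: 6
  tree wine: 5
  have have: 4
  green tree: 3
  wine tree: 3
  have tree: 2
  tree green: 2
  wine green: 2
  … (1 more repeated)
20 duplicate windows → 33 − 20 = 13 distinct.

13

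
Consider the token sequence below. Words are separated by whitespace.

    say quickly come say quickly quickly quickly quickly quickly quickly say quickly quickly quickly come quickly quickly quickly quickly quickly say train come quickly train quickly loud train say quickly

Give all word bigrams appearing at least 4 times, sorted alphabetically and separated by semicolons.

Bigram counts meeting the condition (at least 4 times):
  quickly quickly: 11
  say quickly: 4

quickly quickly; say quickly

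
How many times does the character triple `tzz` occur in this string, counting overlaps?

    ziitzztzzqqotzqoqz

Sliding a length-3 window over the 18 characters (16 positions):
  position 4–6: tzz
  position 7–9: tzz

2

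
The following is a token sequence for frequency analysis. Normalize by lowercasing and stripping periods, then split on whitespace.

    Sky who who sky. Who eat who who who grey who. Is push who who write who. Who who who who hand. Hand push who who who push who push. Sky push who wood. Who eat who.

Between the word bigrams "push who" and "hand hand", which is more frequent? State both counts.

"push who" (4 vs 1)

"push who": 4 occurrences
"hand hand": 1 occurrence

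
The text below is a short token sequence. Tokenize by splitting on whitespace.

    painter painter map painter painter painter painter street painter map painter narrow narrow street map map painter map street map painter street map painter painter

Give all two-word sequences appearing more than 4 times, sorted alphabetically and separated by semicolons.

map painter; painter painter

Bigram counts meeting the condition (more than 4 times):
  map painter: 5
  painter painter: 5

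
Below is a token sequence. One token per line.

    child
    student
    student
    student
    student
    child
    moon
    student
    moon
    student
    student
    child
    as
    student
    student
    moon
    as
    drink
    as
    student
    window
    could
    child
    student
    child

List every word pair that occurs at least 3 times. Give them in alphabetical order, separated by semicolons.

student child; student student

Bigram counts meeting the condition (at least 3 times):
  student child: 3
  student student: 5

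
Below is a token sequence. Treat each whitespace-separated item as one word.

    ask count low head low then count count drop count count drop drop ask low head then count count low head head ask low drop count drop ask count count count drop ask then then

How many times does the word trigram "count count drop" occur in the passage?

3

Scanning the 33 overlapping trigram windows for "count count drop":
  position 7–9: count count drop
  position 10–12: count count drop
  position 30–32: count count drop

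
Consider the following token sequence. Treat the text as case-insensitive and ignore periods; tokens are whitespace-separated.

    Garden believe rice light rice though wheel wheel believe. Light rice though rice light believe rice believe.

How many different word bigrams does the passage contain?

17 tokens → 16 bigram windows in total.
Repeated bigrams (each contributes count−1 duplicates):
  believe rice: 2
  light rice: 2
  rice light: 2
  rice though: 2
4 duplicate windows → 16 − 4 = 12 distinct.

12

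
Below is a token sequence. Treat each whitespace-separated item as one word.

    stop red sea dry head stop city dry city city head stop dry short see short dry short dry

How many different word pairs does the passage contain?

15

19 tokens → 18 bigram windows in total.
Repeated bigrams (each contributes count−1 duplicates):
  dry short: 2
  head stop: 2
  short dry: 2
3 duplicate windows → 18 − 3 = 15 distinct.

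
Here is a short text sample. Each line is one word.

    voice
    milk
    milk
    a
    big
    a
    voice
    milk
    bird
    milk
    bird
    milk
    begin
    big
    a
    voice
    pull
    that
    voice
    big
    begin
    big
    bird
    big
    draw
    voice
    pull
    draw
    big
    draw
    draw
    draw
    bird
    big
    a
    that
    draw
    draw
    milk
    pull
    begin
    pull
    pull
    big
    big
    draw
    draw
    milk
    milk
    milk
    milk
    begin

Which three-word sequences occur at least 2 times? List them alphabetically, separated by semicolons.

big a voice; big draw draw; draw draw milk; milk bird milk; milk milk milk

Trigram counts meeting the condition (at least 2 times):
  big a voice: 2
  big draw draw: 2
  draw draw milk: 2
  milk bird milk: 2
  milk milk milk: 2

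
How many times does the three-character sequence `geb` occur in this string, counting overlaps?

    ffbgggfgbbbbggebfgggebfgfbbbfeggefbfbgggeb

3

Sliding a length-3 window over the 42 characters (40 positions):
  position 14–16: geb
  position 20–22: geb
  position 40–42: geb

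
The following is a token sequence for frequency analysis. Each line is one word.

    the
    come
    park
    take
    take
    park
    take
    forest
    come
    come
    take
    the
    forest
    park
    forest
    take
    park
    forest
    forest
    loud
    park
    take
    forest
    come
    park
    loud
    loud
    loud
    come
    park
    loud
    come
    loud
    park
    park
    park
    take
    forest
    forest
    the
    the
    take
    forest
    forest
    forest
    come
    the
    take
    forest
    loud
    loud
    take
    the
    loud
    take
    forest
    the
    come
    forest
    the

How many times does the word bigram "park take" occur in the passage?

4

Scanning the 59 overlapping bigram windows for "park take":
  position 3–4: park take
  position 6–7: park take
  position 21–22: park take
  position 36–37: park take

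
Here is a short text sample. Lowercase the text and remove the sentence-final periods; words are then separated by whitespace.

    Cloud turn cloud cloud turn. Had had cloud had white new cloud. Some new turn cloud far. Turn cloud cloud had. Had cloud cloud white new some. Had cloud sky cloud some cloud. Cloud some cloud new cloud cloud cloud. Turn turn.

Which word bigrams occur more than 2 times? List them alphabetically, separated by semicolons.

Bigram counts meeting the condition (more than 2 times):
  cloud cloud: 6
  cloud some: 3
  cloud turn: 3
  had cloud: 3
  turn cloud: 3

cloud cloud; cloud some; cloud turn; had cloud; turn cloud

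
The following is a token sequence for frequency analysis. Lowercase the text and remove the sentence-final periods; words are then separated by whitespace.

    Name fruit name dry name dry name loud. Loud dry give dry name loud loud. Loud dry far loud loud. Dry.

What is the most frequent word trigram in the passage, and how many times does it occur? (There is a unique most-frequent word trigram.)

Trigram frequencies (highest first):
  loud loud dry: 3
  name dry name: 2
  dry name loud: 2
  name loud loud: 2
  name fruit name: 1
  fruit name dry: 1
  … (8 more, each ≤ 1)

"loud loud dry", 3 times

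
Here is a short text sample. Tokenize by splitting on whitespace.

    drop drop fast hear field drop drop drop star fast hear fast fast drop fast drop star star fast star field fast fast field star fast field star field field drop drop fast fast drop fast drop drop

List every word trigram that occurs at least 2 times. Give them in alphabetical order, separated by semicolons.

Trigram counts meeting the condition (at least 2 times):
  drop drop fast: 2
  drop fast drop: 2
  fast drop fast: 2
  fast fast drop: 2
  fast field star: 2
  field drop drop: 2

drop drop fast; drop fast drop; fast drop fast; fast fast drop; fast field star; field drop drop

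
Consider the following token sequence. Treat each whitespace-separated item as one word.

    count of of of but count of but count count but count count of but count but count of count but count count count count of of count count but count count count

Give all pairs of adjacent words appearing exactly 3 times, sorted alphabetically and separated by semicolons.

of but; of of

Bigram counts meeting the condition (exactly 3 times):
  of but: 3
  of of: 3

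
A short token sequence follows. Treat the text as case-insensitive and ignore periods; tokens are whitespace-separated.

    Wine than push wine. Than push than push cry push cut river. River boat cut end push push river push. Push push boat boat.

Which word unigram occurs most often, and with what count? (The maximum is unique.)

Unigram frequencies (highest first):
  push: 9
  than: 3
  river: 3
  boat: 3
  wine: 2
  cut: 2
  … (2 more, each ≤ 1)

"push", 9 times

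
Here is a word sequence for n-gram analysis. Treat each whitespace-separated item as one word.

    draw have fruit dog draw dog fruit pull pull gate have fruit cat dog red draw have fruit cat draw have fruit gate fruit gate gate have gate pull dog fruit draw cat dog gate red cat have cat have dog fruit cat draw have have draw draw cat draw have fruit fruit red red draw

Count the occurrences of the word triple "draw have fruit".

Scanning the 54 overlapping trigram windows for "draw have fruit":
  position 1–3: draw have fruit
  position 16–18: draw have fruit
  position 20–22: draw have fruit
  position 50–52: draw have fruit

4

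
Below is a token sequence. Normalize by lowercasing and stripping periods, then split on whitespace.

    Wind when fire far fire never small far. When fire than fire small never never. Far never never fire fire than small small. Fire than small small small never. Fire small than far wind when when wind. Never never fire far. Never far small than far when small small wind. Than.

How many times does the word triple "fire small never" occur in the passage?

1

Scanning the 49 overlapping trigram windows for "fire small never":
  position 12–14: fire small never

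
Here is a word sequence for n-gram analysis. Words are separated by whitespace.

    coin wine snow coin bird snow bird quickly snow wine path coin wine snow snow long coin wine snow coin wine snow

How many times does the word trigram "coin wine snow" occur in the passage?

4

Scanning the 20 overlapping trigram windows for "coin wine snow":
  position 1–3: coin wine snow
  position 12–14: coin wine snow
  position 17–19: coin wine snow
  position 20–22: coin wine snow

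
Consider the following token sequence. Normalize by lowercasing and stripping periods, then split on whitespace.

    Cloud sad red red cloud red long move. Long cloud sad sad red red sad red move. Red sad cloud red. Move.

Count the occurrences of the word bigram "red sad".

2

Scanning the 21 overlapping bigram windows for "red sad":
  position 14–15: red sad
  position 18–19: red sad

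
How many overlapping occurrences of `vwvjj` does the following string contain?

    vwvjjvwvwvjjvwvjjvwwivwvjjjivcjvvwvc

Sliding a length-5 window over the 36 characters (32 positions):
  position 1–5: vwvjj
  position 8–12: vwvjj
  position 13–17: vwvjj
  position 22–26: vwvjj

4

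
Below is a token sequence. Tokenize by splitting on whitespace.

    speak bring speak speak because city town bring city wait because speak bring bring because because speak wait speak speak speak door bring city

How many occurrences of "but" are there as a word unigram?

Scanning the 24 tokens for "but":
  (none found)

0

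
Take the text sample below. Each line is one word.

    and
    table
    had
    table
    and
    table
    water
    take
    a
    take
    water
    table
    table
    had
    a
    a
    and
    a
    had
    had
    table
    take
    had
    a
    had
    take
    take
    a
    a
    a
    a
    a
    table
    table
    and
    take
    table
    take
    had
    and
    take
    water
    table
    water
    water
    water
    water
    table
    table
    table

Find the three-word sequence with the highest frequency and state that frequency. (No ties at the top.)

Trigram frequencies (highest first):
  a a a: 3
  take water table: 2
  water table table: 2
  table take had: 2
  water water water: 2
  and table had: 1
  … (36 more, each ≤ 1)

"a a a", 3 times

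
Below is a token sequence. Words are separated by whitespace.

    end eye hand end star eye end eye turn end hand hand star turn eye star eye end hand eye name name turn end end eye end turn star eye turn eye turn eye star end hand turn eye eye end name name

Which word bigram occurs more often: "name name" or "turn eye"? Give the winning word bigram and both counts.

"turn eye" (4 vs 2)

"name name": 2 occurrences
"turn eye": 4 occurrences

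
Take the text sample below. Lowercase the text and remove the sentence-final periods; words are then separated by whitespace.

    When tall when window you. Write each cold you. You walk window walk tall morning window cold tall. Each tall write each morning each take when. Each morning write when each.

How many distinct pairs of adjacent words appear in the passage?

31 tokens → 30 bigram windows in total.
Repeated bigrams (each contributes count−1 duplicates):
  each morning: 2
  when each: 2
  write each: 2
3 duplicate windows → 30 − 3 = 27 distinct.

27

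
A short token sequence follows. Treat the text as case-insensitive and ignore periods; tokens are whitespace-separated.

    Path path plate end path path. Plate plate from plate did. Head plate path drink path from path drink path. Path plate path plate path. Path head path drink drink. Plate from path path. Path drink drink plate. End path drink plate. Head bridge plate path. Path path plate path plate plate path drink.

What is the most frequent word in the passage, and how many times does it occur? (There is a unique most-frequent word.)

"path", 22 times

Unigram frequencies (highest first):
  path: 22
  plate: 14
  drink: 8
  from: 3
  head: 3
  end: 2
  … (2 more, each ≤ 1)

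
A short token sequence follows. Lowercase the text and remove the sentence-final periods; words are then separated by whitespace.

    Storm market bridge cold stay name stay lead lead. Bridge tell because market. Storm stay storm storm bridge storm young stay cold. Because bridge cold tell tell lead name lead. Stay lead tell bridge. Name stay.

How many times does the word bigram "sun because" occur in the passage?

Scanning the 35 overlapping bigram windows for "sun because":
  (none found)

0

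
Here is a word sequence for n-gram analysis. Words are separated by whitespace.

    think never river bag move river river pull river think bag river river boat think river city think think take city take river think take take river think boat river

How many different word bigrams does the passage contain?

30 tokens → 29 bigram windows in total.
Repeated bigrams (each contributes count−1 duplicates):
  river think: 3
  river river: 2
  take river: 2
  think take: 2
5 duplicate windows → 29 − 5 = 24 distinct.

24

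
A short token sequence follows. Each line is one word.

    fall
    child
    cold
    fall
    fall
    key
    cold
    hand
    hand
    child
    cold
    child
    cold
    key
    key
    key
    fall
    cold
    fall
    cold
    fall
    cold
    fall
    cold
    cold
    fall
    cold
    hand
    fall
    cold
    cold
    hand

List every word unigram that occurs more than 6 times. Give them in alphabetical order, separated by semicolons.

cold; fall

Unigram counts meeting the condition (more than 6 times):
  cold: 12
  fall: 9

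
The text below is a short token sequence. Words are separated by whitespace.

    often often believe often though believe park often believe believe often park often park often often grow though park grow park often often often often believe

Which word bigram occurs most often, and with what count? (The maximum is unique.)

"often often", 5 times

Bigram frequencies (highest first):
  often often: 5
  park often: 4
  often believe: 3
  believe often: 2
  often park: 2
  often though: 1
  … (8 more, each ≤ 1)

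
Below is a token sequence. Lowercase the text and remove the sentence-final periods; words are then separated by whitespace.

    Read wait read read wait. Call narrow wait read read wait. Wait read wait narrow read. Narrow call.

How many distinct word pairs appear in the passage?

11

18 tokens → 17 bigram windows in total.
Repeated bigrams (each contributes count−1 duplicates):
  read wait: 4
  wait read: 3
  read read: 2
6 duplicate windows → 17 − 6 = 11 distinct.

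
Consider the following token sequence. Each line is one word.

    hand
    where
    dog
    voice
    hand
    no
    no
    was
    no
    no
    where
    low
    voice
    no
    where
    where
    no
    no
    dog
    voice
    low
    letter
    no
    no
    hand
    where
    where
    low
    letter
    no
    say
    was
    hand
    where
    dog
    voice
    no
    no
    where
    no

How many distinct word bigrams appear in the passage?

22

40 tokens → 39 bigram windows in total.
Repeated bigrams (each contributes count−1 duplicates):
  no no: 5
  dog voice: 3
  hand where: 3
  no where: 3
  letter no: 2
  low letter: 2
  voice no: 2
  where dog: 2
  … (3 more repeated)
17 duplicate windows → 39 − 17 = 22 distinct.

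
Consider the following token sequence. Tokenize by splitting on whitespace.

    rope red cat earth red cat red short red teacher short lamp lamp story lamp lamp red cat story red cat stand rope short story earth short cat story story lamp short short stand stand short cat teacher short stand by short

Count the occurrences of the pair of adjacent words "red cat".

4

Scanning the 41 overlapping bigram windows for "red cat":
  position 2–3: red cat
  position 5–6: red cat
  position 17–18: red cat
  position 20–21: red cat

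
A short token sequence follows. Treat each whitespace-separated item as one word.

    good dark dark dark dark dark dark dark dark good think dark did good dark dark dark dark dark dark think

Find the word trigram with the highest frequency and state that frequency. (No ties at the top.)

"dark dark dark", 10 times

Trigram frequencies (highest first):
  dark dark dark: 10
  good dark dark: 2
  dark dark good: 1
  dark good think: 1
  good think dark: 1
  think dark did: 1
  … (3 more, each ≤ 1)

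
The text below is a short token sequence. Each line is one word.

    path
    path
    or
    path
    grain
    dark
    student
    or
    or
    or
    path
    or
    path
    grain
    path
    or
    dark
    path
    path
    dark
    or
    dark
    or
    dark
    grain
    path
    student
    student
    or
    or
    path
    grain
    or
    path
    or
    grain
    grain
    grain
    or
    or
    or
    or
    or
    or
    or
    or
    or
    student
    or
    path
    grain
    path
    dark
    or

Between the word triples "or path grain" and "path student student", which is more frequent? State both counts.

"or path grain": 4 occurrences
"path student student": 1 occurrence

"or path grain" (4 vs 1)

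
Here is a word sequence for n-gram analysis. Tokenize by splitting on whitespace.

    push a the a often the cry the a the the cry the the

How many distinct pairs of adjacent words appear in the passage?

8

14 tokens → 13 bigram windows in total.
Repeated bigrams (each contributes count−1 duplicates):
  a the: 2
  cry the: 2
  the a: 2
  the cry: 2
  the the: 2
5 duplicate windows → 13 − 5 = 8 distinct.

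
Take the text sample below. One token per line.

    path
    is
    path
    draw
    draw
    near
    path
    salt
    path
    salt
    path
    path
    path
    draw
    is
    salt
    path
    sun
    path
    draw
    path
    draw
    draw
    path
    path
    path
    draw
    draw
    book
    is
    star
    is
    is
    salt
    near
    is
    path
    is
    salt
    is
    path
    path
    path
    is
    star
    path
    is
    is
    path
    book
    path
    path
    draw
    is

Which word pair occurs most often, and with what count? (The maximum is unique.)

"path path", 7 times

Bigram frequencies (highest first):
  path path: 7
  path draw: 6
  path is: 4
  is path: 4
  draw draw: 3
  salt path: 3
  … (19 more, each ≤ 3)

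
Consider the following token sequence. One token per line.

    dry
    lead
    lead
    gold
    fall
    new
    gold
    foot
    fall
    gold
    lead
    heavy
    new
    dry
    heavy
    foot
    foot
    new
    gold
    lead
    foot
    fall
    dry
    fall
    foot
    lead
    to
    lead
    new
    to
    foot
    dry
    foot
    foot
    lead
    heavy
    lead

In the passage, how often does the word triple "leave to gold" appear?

Scanning the 35 overlapping trigram windows for "leave to gold":
  (none found)

0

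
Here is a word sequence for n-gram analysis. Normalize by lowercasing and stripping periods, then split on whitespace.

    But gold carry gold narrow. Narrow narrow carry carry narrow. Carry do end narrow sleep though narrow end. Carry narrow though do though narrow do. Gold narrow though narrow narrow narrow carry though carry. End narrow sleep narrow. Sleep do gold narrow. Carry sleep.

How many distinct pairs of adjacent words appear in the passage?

27

44 tokens → 43 bigram windows in total.
Repeated bigrams (each contributes count−1 duplicates):
  narrow carry: 4
  narrow narrow: 4
  gold narrow: 3
  narrow sleep: 3
  though narrow: 3
  carry narrow: 2
  do gold: 2
  end narrow: 2
  … (1 more repeated)
16 duplicate windows → 43 − 16 = 27 distinct.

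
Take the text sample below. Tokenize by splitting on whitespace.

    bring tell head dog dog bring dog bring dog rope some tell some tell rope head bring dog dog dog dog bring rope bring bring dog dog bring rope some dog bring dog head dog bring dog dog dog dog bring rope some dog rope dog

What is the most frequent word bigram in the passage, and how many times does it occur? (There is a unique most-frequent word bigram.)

"dog dog", 8 times

Bigram frequencies (highest first):
  dog dog: 8
  dog bring: 7
  bring dog: 6
  rope some: 3
  bring rope: 3
  head dog: 2
  … (13 more, each ≤ 2)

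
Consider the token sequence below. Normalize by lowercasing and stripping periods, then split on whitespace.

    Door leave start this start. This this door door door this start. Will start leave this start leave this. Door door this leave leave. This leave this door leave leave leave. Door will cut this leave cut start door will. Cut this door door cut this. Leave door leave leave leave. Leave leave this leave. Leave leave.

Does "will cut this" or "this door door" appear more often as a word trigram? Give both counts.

"this door door" (3 vs 2)

"will cut this": 2 occurrences
"this door door": 3 occurrences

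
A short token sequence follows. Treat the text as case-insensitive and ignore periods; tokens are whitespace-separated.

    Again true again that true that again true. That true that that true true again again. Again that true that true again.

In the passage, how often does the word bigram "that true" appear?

5

Scanning the 21 overlapping bigram windows for "that true":
  position 4–5: that true
  position 9–10: that true
  position 12–13: that true
  position 18–19: that true
  position 20–21: that true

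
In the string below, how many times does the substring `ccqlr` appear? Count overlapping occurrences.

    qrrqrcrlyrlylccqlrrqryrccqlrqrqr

2

Sliding a length-5 window over the 32 characters (28 positions):
  position 14–18: ccqlr
  position 24–28: ccqlr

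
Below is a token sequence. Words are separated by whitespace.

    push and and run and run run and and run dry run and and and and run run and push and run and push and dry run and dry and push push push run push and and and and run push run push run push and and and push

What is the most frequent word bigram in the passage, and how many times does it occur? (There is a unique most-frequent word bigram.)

"and and", 10 times

Bigram frequencies (highest first):
  and and: 10
  and run: 6
  run and: 6
  push and: 5
  and push: 4
  run push: 4
  … (7 more, each ≤ 3)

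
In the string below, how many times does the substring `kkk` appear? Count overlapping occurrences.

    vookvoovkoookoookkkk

Sliding a length-3 window over the 20 characters (18 positions):
  position 17–19: kkk
  position 18–20: kkk

2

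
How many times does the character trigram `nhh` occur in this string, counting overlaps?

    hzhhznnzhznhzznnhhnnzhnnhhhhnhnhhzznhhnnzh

4

Sliding a length-3 window over the 42 characters (40 positions):
  position 16–18: nhh
  position 24–26: nhh
  position 31–33: nhh
  position 36–38: nhh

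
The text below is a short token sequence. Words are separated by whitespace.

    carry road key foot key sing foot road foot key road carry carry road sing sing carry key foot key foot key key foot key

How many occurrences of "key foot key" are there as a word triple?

Scanning the 23 overlapping trigram windows for "key foot key":
  position 3–5: key foot key
  position 18–20: key foot key
  position 20–22: key foot key
  position 23–25: key foot key

4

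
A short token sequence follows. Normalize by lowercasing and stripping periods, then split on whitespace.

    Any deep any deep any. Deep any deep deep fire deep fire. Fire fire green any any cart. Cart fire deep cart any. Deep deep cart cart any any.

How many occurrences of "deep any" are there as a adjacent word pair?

3

Scanning the 28 overlapping bigram windows for "deep any":
  position 2–3: deep any
  position 4–5: deep any
  position 6–7: deep any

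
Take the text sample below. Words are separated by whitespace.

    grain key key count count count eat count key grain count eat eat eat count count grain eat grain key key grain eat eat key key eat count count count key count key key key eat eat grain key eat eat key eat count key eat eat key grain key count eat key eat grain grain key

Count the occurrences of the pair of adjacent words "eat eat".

6

Scanning the 56 overlapping bigram windows for "eat eat":
  position 12–13: eat eat
  position 13–14: eat eat
  position 23–24: eat eat
  position 36–37: eat eat
  position 40–41: eat eat
  position 46–47: eat eat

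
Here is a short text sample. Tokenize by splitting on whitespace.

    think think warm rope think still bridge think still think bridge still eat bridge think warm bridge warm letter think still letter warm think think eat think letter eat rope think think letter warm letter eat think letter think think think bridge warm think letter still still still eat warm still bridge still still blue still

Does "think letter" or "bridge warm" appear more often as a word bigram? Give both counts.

"think letter" (4 vs 2)

"think letter": 4 occurrences
"bridge warm": 2 occurrences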